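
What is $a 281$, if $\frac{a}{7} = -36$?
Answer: $-70812$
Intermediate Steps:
$a = -252$ ($a = 7 \left(-36\right) = -252$)
$a 281 = \left(-252\right) 281 = -70812$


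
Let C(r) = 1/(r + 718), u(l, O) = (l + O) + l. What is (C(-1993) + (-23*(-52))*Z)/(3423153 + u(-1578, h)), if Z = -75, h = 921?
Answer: -114367501/4361670450 ≈ -0.026221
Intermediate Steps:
u(l, O) = O + 2*l (u(l, O) = (O + l) + l = O + 2*l)
C(r) = 1/(718 + r)
(C(-1993) + (-23*(-52))*Z)/(3423153 + u(-1578, h)) = (1/(718 - 1993) - 23*(-52)*(-75))/(3423153 + (921 + 2*(-1578))) = (1/(-1275) + 1196*(-75))/(3423153 + (921 - 3156)) = (-1/1275 - 89700)/(3423153 - 2235) = -114367501/1275/3420918 = -114367501/1275*1/3420918 = -114367501/4361670450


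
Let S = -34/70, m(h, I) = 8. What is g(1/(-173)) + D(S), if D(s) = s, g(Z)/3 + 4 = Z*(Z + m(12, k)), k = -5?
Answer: -13224188/1047515 ≈ -12.624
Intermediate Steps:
g(Z) = -12 + 3*Z*(8 + Z) (g(Z) = -12 + 3*(Z*(Z + 8)) = -12 + 3*(Z*(8 + Z)) = -12 + 3*Z*(8 + Z))
S = -17/35 (S = -34*1/70 = -17/35 ≈ -0.48571)
g(1/(-173)) + D(S) = (-12 + 3*(1/(-173))**2 + 24/(-173)) - 17/35 = (-12 + 3*(-1/173)**2 + 24*(-1/173)) - 17/35 = (-12 + 3*(1/29929) - 24/173) - 17/35 = (-12 + 3/29929 - 24/173) - 17/35 = -363297/29929 - 17/35 = -13224188/1047515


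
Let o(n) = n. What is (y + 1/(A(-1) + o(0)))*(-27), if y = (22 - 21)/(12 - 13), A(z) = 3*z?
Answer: 36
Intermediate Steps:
y = -1 (y = 1/(-1) = 1*(-1) = -1)
(y + 1/(A(-1) + o(0)))*(-27) = (-1 + 1/(3*(-1) + 0))*(-27) = (-1 + 1/(-3 + 0))*(-27) = (-1 + 1/(-3))*(-27) = (-1 - ⅓)*(-27) = -4/3*(-27) = 36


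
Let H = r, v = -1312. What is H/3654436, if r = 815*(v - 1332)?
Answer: -538715/913609 ≈ -0.58966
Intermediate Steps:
r = -2154860 (r = 815*(-1312 - 1332) = 815*(-2644) = -2154860)
H = -2154860
H/3654436 = -2154860/3654436 = -2154860*1/3654436 = -538715/913609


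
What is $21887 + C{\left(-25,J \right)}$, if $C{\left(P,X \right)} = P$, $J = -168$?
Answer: $21862$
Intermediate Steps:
$21887 + C{\left(-25,J \right)} = 21887 - 25 = 21862$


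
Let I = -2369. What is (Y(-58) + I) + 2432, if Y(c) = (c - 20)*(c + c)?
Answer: 9111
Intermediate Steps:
Y(c) = 2*c*(-20 + c) (Y(c) = (-20 + c)*(2*c) = 2*c*(-20 + c))
(Y(-58) + I) + 2432 = (2*(-58)*(-20 - 58) - 2369) + 2432 = (2*(-58)*(-78) - 2369) + 2432 = (9048 - 2369) + 2432 = 6679 + 2432 = 9111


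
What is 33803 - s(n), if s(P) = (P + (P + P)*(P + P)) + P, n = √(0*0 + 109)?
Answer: 33367 - 2*√109 ≈ 33346.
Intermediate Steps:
n = √109 (n = √(0 + 109) = √109 ≈ 10.440)
s(P) = 2*P + 4*P² (s(P) = (P + (2*P)*(2*P)) + P = (P + 4*P²) + P = 2*P + 4*P²)
33803 - s(n) = 33803 - 2*√109*(1 + 2*√109)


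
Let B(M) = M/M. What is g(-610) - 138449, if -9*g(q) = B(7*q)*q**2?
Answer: -1618141/9 ≈ -1.7979e+5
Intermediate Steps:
B(M) = 1
g(q) = -q**2/9
g(-610) - 138449 = -1/9*(-610)**2 - 138449 = -1/9*372100 - 138449 = -372100/9 - 138449 = -1618141/9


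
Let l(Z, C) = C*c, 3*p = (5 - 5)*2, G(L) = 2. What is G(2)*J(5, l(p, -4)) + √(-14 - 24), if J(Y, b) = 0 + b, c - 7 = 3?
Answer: -80 + I*√38 ≈ -80.0 + 6.1644*I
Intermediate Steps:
c = 10 (c = 7 + 3 = 10)
p = 0 (p = ((5 - 5)*2)/3 = (0*2)/3 = (⅓)*0 = 0)
l(Z, C) = 10*C (l(Z, C) = C*10 = 10*C)
J(Y, b) = b
G(2)*J(5, l(p, -4)) + √(-14 - 24) = 2*(10*(-4)) + √(-14 - 24) = 2*(-40) + √(-38) = -80 + I*√38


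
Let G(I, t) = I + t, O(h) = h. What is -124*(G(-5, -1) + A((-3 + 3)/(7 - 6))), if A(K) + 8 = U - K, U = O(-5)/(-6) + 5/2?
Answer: 3968/3 ≈ 1322.7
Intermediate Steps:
U = 10/3 (U = -5/(-6) + 5/2 = -5*(-⅙) + 5*(½) = ⅚ + 5/2 = 10/3 ≈ 3.3333)
A(K) = -14/3 - K (A(K) = -8 + (10/3 - K) = -14/3 - K)
-124*(G(-5, -1) + A((-3 + 3)/(7 - 6))) = -124*((-5 - 1) + (-14/3 - (-3 + 3)/(7 - 6))) = -124*(-6 + (-14/3 - 0/1)) = -124*(-6 + (-14/3 - 0)) = -124*(-6 + (-14/3 - 1*0)) = -124*(-6 + (-14/3 + 0)) = -124*(-6 - 14/3) = -124*(-32/3) = 3968/3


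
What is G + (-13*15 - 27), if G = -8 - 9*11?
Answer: -329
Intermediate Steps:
G = -107 (G = -8 - 99 = -107)
G + (-13*15 - 27) = -107 + (-13*15 - 27) = -107 + (-195 - 27) = -107 - 222 = -329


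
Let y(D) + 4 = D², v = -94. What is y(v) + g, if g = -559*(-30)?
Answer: 25602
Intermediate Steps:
y(D) = -4 + D²
g = 16770
y(v) + g = (-4 + (-94)²) + 16770 = (-4 + 8836) + 16770 = 8832 + 16770 = 25602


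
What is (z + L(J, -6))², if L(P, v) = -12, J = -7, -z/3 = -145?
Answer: 178929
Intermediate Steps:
z = 435 (z = -3*(-145) = 435)
(z + L(J, -6))² = (435 - 12)² = 423² = 178929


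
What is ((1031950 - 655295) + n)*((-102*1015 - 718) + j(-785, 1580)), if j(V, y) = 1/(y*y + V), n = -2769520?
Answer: 124506926390035387/499123 ≈ 2.4945e+11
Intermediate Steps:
j(V, y) = 1/(V + y²) (j(V, y) = 1/(y² + V) = 1/(V + y²))
((1031950 - 655295) + n)*((-102*1015 - 718) + j(-785, 1580)) = ((1031950 - 655295) - 2769520)*((-102*1015 - 718) + 1/(-785 + 1580²)) = (376655 - 2769520)*((-103530 - 718) + 1/(-785 + 2496400)) = -2392865*(-104248 + 1/2495615) = -2392865*(-260162872519/2495615) = 124506926390035387/499123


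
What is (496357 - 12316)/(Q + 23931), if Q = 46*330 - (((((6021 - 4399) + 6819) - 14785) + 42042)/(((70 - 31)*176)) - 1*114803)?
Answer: 127786824/40631923 ≈ 3.1450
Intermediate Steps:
Q = 34314139/264 (Q = 15180 - ((((1622 + 6819) - 14785) + 42042)/((39*176)) - 114803) = 15180 - (((8441 - 14785) + 42042)/6864 - 114803) = 15180 - ((-6344 + 42042)*(1/6864) - 114803) = 15180 - (35698*(1/6864) - 114803) = 15180 - (1373/264 - 114803) = 15180 - 1*(-30306619/264) = 15180 + 30306619/264 = 34314139/264 ≈ 1.2998e+5)
(496357 - 12316)/(Q + 23931) = (496357 - 12316)/(34314139/264 + 23931) = 484041/(40631923/264) = 484041*(264/40631923) = 127786824/40631923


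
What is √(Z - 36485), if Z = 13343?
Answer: I*√23142 ≈ 152.13*I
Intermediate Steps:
√(Z - 36485) = √(13343 - 36485) = √(-23142) = I*√23142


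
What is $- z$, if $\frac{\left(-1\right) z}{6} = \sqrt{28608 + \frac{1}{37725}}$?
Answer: $\frac{2 \sqrt{1628568332709}}{2515} \approx 1014.8$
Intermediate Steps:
$z = - \frac{2 \sqrt{1628568332709}}{2515}$ ($z = - 6 \sqrt{28608 + \frac{1}{37725}} = - 6 \sqrt{\frac{1079236801}{37725}} = - 6 \frac{\sqrt{1628568332709}}{7545} = - \frac{2 \sqrt{1628568332709}}{2515} \approx -1014.8$)
$- z = - \frac{\left(-2\right) \sqrt{1628568332709}}{2515} = \frac{2 \sqrt{1628568332709}}{2515}$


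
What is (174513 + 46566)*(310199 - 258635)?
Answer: 11399717556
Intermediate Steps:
(174513 + 46566)*(310199 - 258635) = 221079*51564 = 11399717556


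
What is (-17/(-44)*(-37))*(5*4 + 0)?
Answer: -3145/11 ≈ -285.91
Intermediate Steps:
(-17/(-44)*(-37))*(5*4 + 0) = (-17*(-1/44)*(-37))*(20 + 0) = ((17/44)*(-37))*20 = -629/44*20 = -3145/11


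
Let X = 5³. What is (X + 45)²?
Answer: 28900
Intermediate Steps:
X = 125
(X + 45)² = (125 + 45)² = 170² = 28900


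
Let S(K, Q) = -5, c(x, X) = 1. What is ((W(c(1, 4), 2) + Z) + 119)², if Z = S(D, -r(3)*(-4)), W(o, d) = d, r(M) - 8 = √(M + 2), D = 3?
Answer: 13456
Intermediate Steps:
r(M) = 8 + √(2 + M) (r(M) = 8 + √(M + 2) = 8 + √(2 + M))
Z = -5
((W(c(1, 4), 2) + Z) + 119)² = ((2 - 5) + 119)² = (-3 + 119)² = 116² = 13456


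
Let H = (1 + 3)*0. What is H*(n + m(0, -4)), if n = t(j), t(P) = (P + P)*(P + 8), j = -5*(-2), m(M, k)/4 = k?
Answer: 0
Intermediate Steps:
m(M, k) = 4*k
H = 0 (H = 4*0 = 0)
j = 10
t(P) = 2*P*(8 + P) (t(P) = (2*P)*(8 + P) = 2*P*(8 + P))
n = 360 (n = 2*10*(8 + 10) = 2*10*18 = 360)
H*(n + m(0, -4)) = 0*(360 + 4*(-4)) = 0*(360 - 16) = 0*344 = 0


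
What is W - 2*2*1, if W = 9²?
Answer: 77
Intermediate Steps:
W = 81
W - 2*2*1 = 81 - 2*2*1 = 81 - 4*1 = 81 - 4 = 77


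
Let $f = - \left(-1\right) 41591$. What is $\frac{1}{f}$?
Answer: $\frac{1}{41591} \approx 2.4044 \cdot 10^{-5}$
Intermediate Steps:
$f = 41591$ ($f = \left(-1\right) \left(-41591\right) = 41591$)
$\frac{1}{f} = \frac{1}{41591}$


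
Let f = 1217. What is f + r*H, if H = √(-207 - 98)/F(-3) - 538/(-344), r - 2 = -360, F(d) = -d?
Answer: 56511/86 - 358*I*√305/3 ≈ 657.1 - 2084.1*I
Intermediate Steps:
r = -358 (r = 2 - 360 = -358)
H = 269/172 + I*√305/3 (H = √(-207 - 98)/((-1*(-3))) - 538/(-344) = √(-305)/3 - 538*(-1/344) = (I*√305)*(⅓) + 269/172 = I*√305/3 + 269/172 = 269/172 + I*√305/3 ≈ 1.564 + 5.8214*I)
f + r*H = 1217 - 358*(269/172 + I*√305/3) = 1217 + (-48151/86 - 358*I*√305/3) = 56511/86 - 358*I*√305/3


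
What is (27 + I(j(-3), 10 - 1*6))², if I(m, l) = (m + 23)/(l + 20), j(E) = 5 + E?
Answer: 452929/576 ≈ 786.33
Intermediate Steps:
I(m, l) = (23 + m)/(20 + l)
(27 + I(j(-3), 10 - 1*6))² = (27 + (23 + (5 - 3))/(20 + (10 - 1*6)))² = (27 + (23 + 2)/(20 + (10 - 6)))² = (27 + 25/(20 + 4))² = (27 + 25/24)² = (673/24)² = 452929/576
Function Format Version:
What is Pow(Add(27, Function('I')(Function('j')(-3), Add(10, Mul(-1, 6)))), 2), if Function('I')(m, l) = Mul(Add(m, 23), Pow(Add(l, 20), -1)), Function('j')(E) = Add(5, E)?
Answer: Rational(452929, 576) ≈ 786.33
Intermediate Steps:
Function('I')(m, l) = Mul(Pow(Add(20, l), -1), Add(23, m)) (Function('I')(m, l) = Mul(Add(23, m), Pow(Add(20, l), -1)) = Mul(Pow(Add(20, l), -1), Add(23, m)))
Pow(Add(27, Function('I')(Function('j')(-3), Add(10, Mul(-1, 6)))), 2) = Pow(Add(27, Mul(Pow(Add(20, Add(10, Mul(-1, 6))), -1), Add(23, Add(5, -3)))), 2) = Pow(Add(27, Mul(Pow(Add(20, Add(10, -6)), -1), Add(23, 2))), 2) = Pow(Add(27, Mul(Pow(Add(20, 4), -1), 25)), 2) = Pow(Add(27, Mul(Pow(24, -1), 25)), 2) = Pow(Add(27, Mul(Rational(1, 24), 25)), 2) = Pow(Add(27, Rational(25, 24)), 2) = Pow(Rational(673, 24), 2) = Rational(452929, 576)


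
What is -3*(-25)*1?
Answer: 75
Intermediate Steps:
-3*(-25)*1 = 75*1 = 75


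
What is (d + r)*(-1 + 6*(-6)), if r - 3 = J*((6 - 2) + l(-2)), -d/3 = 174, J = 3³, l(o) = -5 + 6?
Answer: 14208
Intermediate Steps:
l(o) = 1
J = 27
d = -522 (d = -3*174 = -522)
r = 138 (r = 3 + 27*((6 - 2) + 1) = 3 + 27*(4 + 1) = 3 + 27*5 = 3 + 135 = 138)
(d + r)*(-1 + 6*(-6)) = (-522 + 138)*(-1 + 6*(-6)) = -384*(-1 - 36) = -384*(-37) = 14208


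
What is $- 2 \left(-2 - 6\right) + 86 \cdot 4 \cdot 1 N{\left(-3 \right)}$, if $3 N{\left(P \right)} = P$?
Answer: $-328$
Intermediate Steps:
$N{\left(P \right)} = \frac{P}{3}$
$- 2 \left(-2 - 6\right) + 86 \cdot 4 \cdot 1 N{\left(-3 \right)} = - 2 \left(-2 - 6\right) + 86 \cdot 4 \cdot 1 \cdot \frac{1}{3} \left(-3\right) = \left(-2\right) \left(-8\right) + 86 \cdot 4 \left(-1\right) = 16 + 86 \left(-4\right) = 16 - 344 = -328$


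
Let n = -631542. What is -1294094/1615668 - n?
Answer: 510180452981/807834 ≈ 6.3154e+5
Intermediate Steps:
-1294094/1615668 - n = -1294094/1615668 - 1*(-631542) = -1294094*1/1615668 + 631542 = -647047/807834 + 631542 = 510180452981/807834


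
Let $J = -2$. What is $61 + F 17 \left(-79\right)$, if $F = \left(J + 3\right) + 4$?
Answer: $-6654$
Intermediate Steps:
$F = 5$ ($F = \left(-2 + 3\right) + 4 = 1 + 4 = 5$)
$61 + F 17 \left(-79\right) = 61 + 5 \cdot 17 \left(-79\right) = 61 + 85 \left(-79\right) = 61 - 6715 = -6654$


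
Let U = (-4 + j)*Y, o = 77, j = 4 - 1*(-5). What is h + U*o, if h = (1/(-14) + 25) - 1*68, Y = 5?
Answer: 26347/14 ≈ 1881.9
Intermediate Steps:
j = 9 (j = 4 + 5 = 9)
U = 25 (U = (-4 + 9)*5 = 5*5 = 25)
h = -603/14 (h = (-1/14 + 25) - 68 = 349/14 - 68 = -603/14 ≈ -43.071)
h + U*o = -603/14 + 25*77 = -603/14 + 1925 = 26347/14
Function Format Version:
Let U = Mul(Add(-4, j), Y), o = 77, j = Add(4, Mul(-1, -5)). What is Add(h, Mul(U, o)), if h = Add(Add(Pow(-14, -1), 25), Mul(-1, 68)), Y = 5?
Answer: Rational(26347, 14) ≈ 1881.9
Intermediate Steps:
j = 9 (j = Add(4, 5) = 9)
U = 25 (U = Mul(Add(-4, 9), 5) = Mul(5, 5) = 25)
h = Rational(-603, 14) (h = Add(Add(Rational(-1, 14), 25), -68) = Add(Rational(349, 14), -68) = Rational(-603, 14) ≈ -43.071)
Add(h, Mul(U, o)) = Add(Rational(-603, 14), Mul(25, 77)) = Add(Rational(-603, 14), 1925) = Rational(26347, 14)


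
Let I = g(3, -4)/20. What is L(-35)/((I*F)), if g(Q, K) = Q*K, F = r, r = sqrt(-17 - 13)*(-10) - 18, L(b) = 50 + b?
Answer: 75/554 - 125*I*sqrt(30)/1662 ≈ 0.13538 - 0.41195*I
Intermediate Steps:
r = -18 - 10*I*sqrt(30) (r = sqrt(-30)*(-10) - 18 = (I*sqrt(30))*(-10) - 18 = -10*I*sqrt(30) - 18 = -18 - 10*I*sqrt(30) ≈ -18.0 - 54.772*I)
F = -18 - 10*I*sqrt(30) ≈ -18.0 - 54.772*I
g(Q, K) = K*Q
I = -3/5 (I = -4*3/20 = -12*1/20 = -3/5 ≈ -0.60000)
L(-35)/((I*F)) = (50 - 35)/((-3*(-18 - 10*I*sqrt(30))/5)) = 15/(54/5 + 6*I*sqrt(30))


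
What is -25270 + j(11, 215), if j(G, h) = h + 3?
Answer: -25052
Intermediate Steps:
j(G, h) = 3 + h
-25270 + j(11, 215) = -25270 + (3 + 215) = -25270 + 218 = -25052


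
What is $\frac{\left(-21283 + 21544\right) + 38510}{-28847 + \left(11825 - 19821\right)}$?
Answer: $- \frac{38771}{36843} \approx -1.0523$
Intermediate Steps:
$\frac{\left(-21283 + 21544\right) + 38510}{-28847 + \left(11825 - 19821\right)} = \frac{261 + 38510}{-28847 + \left(11825 - 19821\right)} = \frac{38771}{-28847 - 7996} = \frac{38771}{-36843} = 38771 \left(- \frac{1}{36843}\right) = - \frac{38771}{36843}$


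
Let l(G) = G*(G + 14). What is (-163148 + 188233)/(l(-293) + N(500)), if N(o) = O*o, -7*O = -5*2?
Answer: 175595/577229 ≈ 0.30420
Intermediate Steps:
O = 10/7 (O = -(-5)*2/7 = -⅐*(-10) = 10/7 ≈ 1.4286)
l(G) = G*(14 + G)
N(o) = 10*o/7
(-163148 + 188233)/(l(-293) + N(500)) = (-163148 + 188233)/(-293*(14 - 293) + (10/7)*500) = 25085/(-293*(-279) + 5000/7) = 25085/(81747 + 5000/7) = 25085/(577229/7) = 25085*(7/577229) = 175595/577229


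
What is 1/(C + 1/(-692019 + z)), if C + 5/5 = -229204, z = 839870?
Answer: -147851/33888188454 ≈ -4.3629e-6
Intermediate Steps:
C = -229205 (C = -1 - 229204 = -229205)
1/(C + 1/(-692019 + z)) = 1/(-229205 + 1/(-692019 + 839870)) = 1/(-229205 + 1/147851) = 1/(-33888188454/147851) = -147851/33888188454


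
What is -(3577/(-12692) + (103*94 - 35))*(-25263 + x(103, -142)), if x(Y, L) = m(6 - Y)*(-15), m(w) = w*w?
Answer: 10186564994253/6346 ≈ 1.6052e+9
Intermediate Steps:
m(w) = w²
x(Y, L) = -15*(6 - Y)² (x(Y, L) = (6 - Y)²*(-15) = -15*(6 - Y)²)
-(3577/(-12692) + (103*94 - 35))*(-25263 + x(103, -142)) = -(3577/(-12692) + (103*94 - 35))*(-25263 - 15*(-6 + 103)²) = -(3577*(-1/12692) + (9682 - 35))*(-25263 - 15*97²) = -(-3577/12692 + 9647)*(-25263 - 15*9409) = -122436147*(-25263 - 141135)/12692 = -122436147*(-166398)/12692 = -1*(-10186564994253/6346) = 10186564994253/6346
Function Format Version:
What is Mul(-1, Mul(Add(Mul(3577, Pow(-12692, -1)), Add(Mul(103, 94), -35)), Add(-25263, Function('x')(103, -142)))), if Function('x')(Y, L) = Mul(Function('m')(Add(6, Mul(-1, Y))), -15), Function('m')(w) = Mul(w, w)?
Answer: Rational(10186564994253, 6346) ≈ 1.6052e+9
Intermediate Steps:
Function('m')(w) = Pow(w, 2)
Function('x')(Y, L) = Mul(-15, Pow(Add(6, Mul(-1, Y)), 2)) (Function('x')(Y, L) = Mul(Pow(Add(6, Mul(-1, Y)), 2), -15) = Mul(-15, Pow(Add(6, Mul(-1, Y)), 2)))
Mul(-1, Mul(Add(Mul(3577, Pow(-12692, -1)), Add(Mul(103, 94), -35)), Add(-25263, Function('x')(103, -142)))) = Mul(-1, Mul(Add(Mul(3577, Pow(-12692, -1)), Add(Mul(103, 94), -35)), Add(-25263, Mul(-15, Pow(Add(-6, 103), 2))))) = Mul(-1, Mul(Add(Mul(3577, Rational(-1, 12692)), Add(9682, -35)), Add(-25263, Mul(-15, Pow(97, 2))))) = Mul(-1, Mul(Add(Rational(-3577, 12692), 9647), Add(-25263, Mul(-15, 9409)))) = Mul(-1, Mul(Rational(122436147, 12692), Add(-25263, -141135))) = Mul(-1, Mul(Rational(122436147, 12692), -166398)) = Mul(-1, Rational(-10186564994253, 6346)) = Rational(10186564994253, 6346)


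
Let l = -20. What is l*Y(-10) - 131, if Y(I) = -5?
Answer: -31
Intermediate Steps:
l*Y(-10) - 131 = -20*(-5) - 131 = 100 - 131 = -31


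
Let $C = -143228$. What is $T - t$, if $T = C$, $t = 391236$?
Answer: $-534464$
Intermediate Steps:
$T = -143228$
$T - t = -143228 - 391236 = -534464$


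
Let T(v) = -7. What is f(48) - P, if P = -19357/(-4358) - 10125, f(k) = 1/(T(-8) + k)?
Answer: 1808325471/178678 ≈ 10121.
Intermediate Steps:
f(k) = 1/(-7 + k)
P = -44105393/4358 (P = -19357*(-1/4358) - 10125 = 19357/4358 - 10125 = -44105393/4358 ≈ -10121.)
f(48) - P = 1/(-7 + 48) - 1*(-44105393/4358) = 1/41 + 44105393/4358 = 1808325471/178678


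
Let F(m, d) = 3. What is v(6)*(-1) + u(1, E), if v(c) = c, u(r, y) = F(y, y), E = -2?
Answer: -3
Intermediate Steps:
u(r, y) = 3
v(6)*(-1) + u(1, E) = 6*(-1) + 3 = -6 + 3 = -3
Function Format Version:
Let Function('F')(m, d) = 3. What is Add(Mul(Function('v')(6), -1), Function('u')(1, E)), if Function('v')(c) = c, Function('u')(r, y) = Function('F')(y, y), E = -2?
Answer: -3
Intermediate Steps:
Function('u')(r, y) = 3
Add(Mul(Function('v')(6), -1), Function('u')(1, E)) = Add(Mul(6, -1), 3) = Add(-6, 3) = -3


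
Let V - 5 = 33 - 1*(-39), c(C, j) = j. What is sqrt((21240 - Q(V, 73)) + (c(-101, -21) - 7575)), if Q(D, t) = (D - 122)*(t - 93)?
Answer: 6*sqrt(354) ≈ 112.89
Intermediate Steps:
V = 77 (V = 5 + (33 - 1*(-39)) = 5 + (33 + 39) = 5 + 72 = 77)
Q(D, t) = (-122 + D)*(-93 + t)
sqrt((21240 - Q(V, 73)) + (c(-101, -21) - 7575)) = sqrt((21240 - (11346 - 122*73 - 93*77 + 77*73)) + (-21 - 7575)) = sqrt((21240 - (11346 - 8906 - 7161 + 5621)) - 7596) = sqrt((21240 - 1*900) - 7596) = sqrt((21240 - 900) - 7596) = sqrt(20340 - 7596) = sqrt(12744) = 6*sqrt(354)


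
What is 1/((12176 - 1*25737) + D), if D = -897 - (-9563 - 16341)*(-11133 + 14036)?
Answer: 1/75184854 ≈ 1.3301e-8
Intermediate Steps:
D = 75198415 (D = -897 - (-25904)*2903 = -897 - 1*(-75199312) = -897 + 75199312 = 75198415)
1/((12176 - 1*25737) + D) = 1/((12176 - 1*25737) + 75198415) = 1/((12176 - 25737) + 75198415) = 1/(-13561 + 75198415) = 1/75184854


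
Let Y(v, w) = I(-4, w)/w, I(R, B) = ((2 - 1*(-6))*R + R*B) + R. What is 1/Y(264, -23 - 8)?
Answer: -31/88 ≈ -0.35227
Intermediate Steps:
I(R, B) = 9*R + B*R (I(R, B) = ((2 + 6)*R + B*R) + R = (8*R + B*R) + R = 9*R + B*R)
Y(v, w) = (-36 - 4*w)/w (Y(v, w) = (-4*(9 + w))/w = (-36 - 4*w)/w)
1/Y(264, -23 - 8) = 1/(-4 - 36/(-23 - 8)) = 1/(-4 - 36/(-31)) = 1/(-4 - 36*(-1/31)) = 1/(-4 + 36/31) = 1/(-88/31) = -31/88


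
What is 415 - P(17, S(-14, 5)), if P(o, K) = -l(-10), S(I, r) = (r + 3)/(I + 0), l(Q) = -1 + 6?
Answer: 420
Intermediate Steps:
l(Q) = 5
S(I, r) = (3 + r)/I
P(o, K) = -5 (P(o, K) = -1*5 = -5)
415 - P(17, S(-14, 5)) = 415 - 1*(-5) = 415 + 5 = 420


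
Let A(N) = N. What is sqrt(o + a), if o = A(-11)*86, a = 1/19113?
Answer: I*sqrt(345580184361)/19113 ≈ 30.757*I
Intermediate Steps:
a = 1/19113 ≈ 5.2320e-5
o = -946 (o = -11*86 = -946)
sqrt(o + a) = sqrt(-946 + 1/19113) = sqrt(-18080897/19113) = I*sqrt(345580184361)/19113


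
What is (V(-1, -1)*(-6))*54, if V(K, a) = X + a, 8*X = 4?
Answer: 162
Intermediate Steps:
X = ½ (X = (⅛)*4 = ½ ≈ 0.50000)
V(K, a) = ½ + a
(V(-1, -1)*(-6))*54 = ((½ - 1)*(-6))*54 = -½*(-6)*54 = 3*54 = 162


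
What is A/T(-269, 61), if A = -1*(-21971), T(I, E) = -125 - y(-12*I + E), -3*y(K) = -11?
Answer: -65913/386 ≈ -170.76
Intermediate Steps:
y(K) = 11/3 (y(K) = -1/3*(-11) = 11/3)
T(I, E) = -386/3 (T(I, E) = -125 - 1*11/3 = -125 - 11/3 = -386/3)
A = 21971
A/T(-269, 61) = 21971/(-386/3) = 21971*(-3/386) = -65913/386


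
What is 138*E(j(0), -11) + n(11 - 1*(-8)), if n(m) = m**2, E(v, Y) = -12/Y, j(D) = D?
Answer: 5627/11 ≈ 511.55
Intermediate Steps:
138*E(j(0), -11) + n(11 - 1*(-8)) = 138*(-12/(-11)) + (11 - 1*(-8))**2 = 138*(-12*(-1/11)) + (11 + 8)**2 = 138*(12/11) + 19**2 = 1656/11 + 361 = 5627/11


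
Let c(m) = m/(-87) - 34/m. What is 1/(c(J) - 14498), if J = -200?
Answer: -8700/126111121 ≈ -6.8987e-5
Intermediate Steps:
c(m) = -34/m - m/87 (c(m) = m*(-1/87) - 34/m = -m/87 - 34/m = -34/m - m/87)
1/(c(J) - 14498) = 1/((-34/(-200) - 1/87*(-200)) - 14498) = 1/((-34*(-1/200) + 200/87) - 14498) = 1/((17/100 + 200/87) - 14498) = 1/(21479/8700 - 14498) = 1/(-126111121/8700) = -8700/126111121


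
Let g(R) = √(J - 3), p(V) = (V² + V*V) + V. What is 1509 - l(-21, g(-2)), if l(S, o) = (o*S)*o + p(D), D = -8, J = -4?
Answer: 1242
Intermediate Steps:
p(V) = V + 2*V² (p(V) = (V² + V²) + V = 2*V² + V = V + 2*V²)
g(R) = I*√7 (g(R) = √(-4 - 3) = √(-7) = I*√7)
l(S, o) = 120 + S*o² (l(S, o) = (o*S)*o - 8*(1 + 2*(-8)) = (S*o)*o - 8*(1 - 16) = S*o² - 8*(-15) = S*o² + 120 = 120 + S*o²)
1509 - l(-21, g(-2)) = 1509 - (120 - 21*(I*√7)²) = 1509 - (120 - 21*(-7)) = 1509 - (120 + 147) = 1509 - 1*267 = 1509 - 267 = 1242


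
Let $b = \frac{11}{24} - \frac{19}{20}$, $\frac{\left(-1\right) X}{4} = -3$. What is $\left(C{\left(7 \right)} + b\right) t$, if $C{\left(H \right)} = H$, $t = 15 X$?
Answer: $\frac{2343}{2} \approx 1171.5$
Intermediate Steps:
$X = 12$ ($X = \left(-4\right) \left(-3\right) = 12$)
$t = 180$ ($t = 15 \cdot 12 = 180$)
$b = - \frac{59}{120}$ ($b = 11 \cdot \frac{1}{24} - \frac{19}{20} = \frac{11}{24} - \frac{19}{20} = - \frac{59}{120} \approx -0.49167$)
$\left(C{\left(7 \right)} + b\right) t = \left(7 - \frac{59}{120}\right) 180 = \frac{781}{120} \cdot 180 = \frac{2343}{2}$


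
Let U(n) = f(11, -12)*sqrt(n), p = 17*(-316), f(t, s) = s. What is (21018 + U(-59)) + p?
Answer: 15646 - 12*I*sqrt(59) ≈ 15646.0 - 92.174*I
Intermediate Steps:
p = -5372
U(n) = -12*sqrt(n)
(21018 + U(-59)) + p = (21018 - 12*I*sqrt(59)) - 5372 = 15646 - 12*I*sqrt(59)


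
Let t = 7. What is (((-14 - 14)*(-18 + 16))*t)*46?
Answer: 18032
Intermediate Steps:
(((-14 - 14)*(-18 + 16))*t)*46 = (((-14 - 14)*(-18 + 16))*7)*46 = (-28*(-2)*7)*46 = (56*7)*46 = 392*46 = 18032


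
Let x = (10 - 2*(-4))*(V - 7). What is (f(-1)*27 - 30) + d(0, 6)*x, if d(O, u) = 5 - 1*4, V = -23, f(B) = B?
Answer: -597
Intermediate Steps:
d(O, u) = 1 (d(O, u) = 5 - 4 = 1)
x = -540 (x = (10 - 2*(-4))*(-23 - 7) = (10 + 8)*(-30) = 18*(-30) = -540)
(f(-1)*27 - 30) + d(0, 6)*x = (-1*27 - 30) + 1*(-540) = (-27 - 30) - 540 = -57 - 540 = -597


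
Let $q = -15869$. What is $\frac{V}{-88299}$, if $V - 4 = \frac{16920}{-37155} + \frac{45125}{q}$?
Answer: $- \frac{9185065}{1156938030129} \approx -7.9391 \cdot 10^{-6}$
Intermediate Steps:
$V = \frac{27555195}{39307513}$ ($V = 4 + \left(\frac{16920}{-37155} + \frac{45125}{-15869}\right) = 4 + \left(16920 \left(- \frac{1}{37155}\right) + 45125 \left(- \frac{1}{15869}\right)\right) = 4 - \frac{129674857}{39307513} = \frac{27555195}{39307513} \approx 0.70102$)
$\frac{V}{-88299} = \frac{27555195}{39307513 \left(-88299\right)} = \frac{27555195}{39307513} \left(- \frac{1}{88299}\right) = - \frac{9185065}{1156938030129}$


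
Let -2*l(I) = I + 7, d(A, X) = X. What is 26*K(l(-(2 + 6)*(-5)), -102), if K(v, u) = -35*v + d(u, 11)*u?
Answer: -7787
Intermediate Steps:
l(I) = -7/2 - I/2 (l(I) = -(I + 7)/2 = -(7 + I)/2 = -7/2 - I/2)
K(v, u) = -35*v + 11*u
26*K(l(-(2 + 6)*(-5)), -102) = 26*(-35*(-7/2 - (-(2 + 6))*(-5)/2) + 11*(-102)) = 26*(-35*(-7/2 - (-1*8)*(-5)/2) - 1122) = 26*(-35*(-7/2 - (-4)*(-5)) - 1122) = 26*(-35*(-7/2 - ½*40) - 1122) = 26*(-35*(-7/2 - 20) - 1122) = 26*(-35*(-47/2) - 1122) = 26*(1645/2 - 1122) = 26*(-599/2) = -7787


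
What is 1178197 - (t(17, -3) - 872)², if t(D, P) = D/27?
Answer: 305385884/729 ≈ 4.1891e+5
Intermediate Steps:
t(D, P) = D/27 (t(D, P) = D*(1/27) = D/27)
1178197 - (t(17, -3) - 872)² = 1178197 - ((1/27)*17 - 872)² = 1178197 - (17/27 - 872)² = 1178197 - (-23527/27)² = 1178197 - 1*553519729/729 = 1178197 - 553519729/729 = 305385884/729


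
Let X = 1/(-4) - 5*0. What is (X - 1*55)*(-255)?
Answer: 56355/4 ≈ 14089.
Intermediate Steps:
X = -¼ (X = -¼ + 0 = -¼ ≈ -0.25000)
(X - 1*55)*(-255) = (-¼ - 1*55)*(-255) = (-¼ - 55)*(-255) = -221/4*(-255) = 56355/4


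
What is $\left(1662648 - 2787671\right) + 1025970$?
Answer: $-99053$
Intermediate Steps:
$\left(1662648 - 2787671\right) + 1025970 = -1125023 + 1025970 = -99053$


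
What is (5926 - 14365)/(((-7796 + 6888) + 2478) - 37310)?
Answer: 8439/35740 ≈ 0.23612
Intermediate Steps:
(5926 - 14365)/(((-7796 + 6888) + 2478) - 37310) = -8439/((-908 + 2478) - 37310) = -8439/(1570 - 37310) = -8439/(-35740) = -8439*(-1/35740) = 8439/35740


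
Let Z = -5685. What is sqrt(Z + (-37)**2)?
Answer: 2*I*sqrt(1079) ≈ 65.696*I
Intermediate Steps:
sqrt(Z + (-37)**2) = sqrt(-5685 + (-37)**2) = sqrt(-5685 + 1369) = sqrt(-4316) = 2*I*sqrt(1079)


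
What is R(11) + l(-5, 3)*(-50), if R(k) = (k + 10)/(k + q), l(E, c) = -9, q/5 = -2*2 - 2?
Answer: 8529/19 ≈ 448.89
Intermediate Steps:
q = -30 (q = 5*(-2*2 - 2) = 5*(-4 - 2) = 5*(-6) = -30)
R(k) = (10 + k)/(-30 + k) (R(k) = (k + 10)/(k - 30) = (10 + k)/(-30 + k))
R(11) + l(-5, 3)*(-50) = (10 + 11)/(-30 + 11) - 9*(-50) = 21/(-19) + 450 = -1/19*21 + 450 = -21/19 + 450 = 8529/19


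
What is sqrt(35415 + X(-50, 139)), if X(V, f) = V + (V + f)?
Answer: sqrt(35454) ≈ 188.29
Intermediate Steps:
X(V, f) = f + 2*V
sqrt(35415 + X(-50, 139)) = sqrt(35415 + (139 + 2*(-50))) = sqrt(35415 + (139 - 100)) = sqrt(35415 + 39) = sqrt(35454)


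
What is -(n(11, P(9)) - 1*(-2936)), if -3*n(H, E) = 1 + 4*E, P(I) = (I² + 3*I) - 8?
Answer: -8407/3 ≈ -2802.3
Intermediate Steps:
P(I) = -8 + I² + 3*I
n(H, E) = -⅓ - 4*E/3 (n(H, E) = -(1 + 4*E)/3 = -⅓ - 4*E/3)
-(n(11, P(9)) - 1*(-2936)) = -((-⅓ - 4*(-8 + 9² + 3*9)/3) - 1*(-2936)) = -((-⅓ - 4*(-8 + 81 + 27)/3) + 2936) = -((-⅓ - 4/3*100) + 2936) = -((-⅓ - 400/3) + 2936) = -(-401/3 + 2936) = -1*8407/3 = -8407/3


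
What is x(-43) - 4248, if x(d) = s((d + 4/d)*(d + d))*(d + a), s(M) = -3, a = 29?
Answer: -4206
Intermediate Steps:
x(d) = -87 - 3*d (x(d) = -3*(d + 29) = -3*(29 + d) = -87 - 3*d)
x(-43) - 4248 = (-87 - 3*(-43)) - 4248 = (-87 + 129) - 4248 = 42 - 4248 = -4206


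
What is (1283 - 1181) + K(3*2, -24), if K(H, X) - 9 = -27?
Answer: 84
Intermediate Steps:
K(H, X) = -18 (K(H, X) = 9 - 27 = -18)
(1283 - 1181) + K(3*2, -24) = (1283 - 1181) - 18 = 102 - 18 = 84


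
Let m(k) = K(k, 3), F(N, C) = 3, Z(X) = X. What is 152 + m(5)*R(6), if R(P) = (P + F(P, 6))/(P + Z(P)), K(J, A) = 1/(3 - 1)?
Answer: 1219/8 ≈ 152.38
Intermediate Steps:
K(J, A) = ½ (K(J, A) = 1/2 = ½)
R(P) = (3 + P)/(2*P) (R(P) = (P + 3)/(P + P) = (3 + P)/((2*P)) = (3 + P)*(1/(2*P)) = (3 + P)/(2*P))
m(k) = ½
152 + m(5)*R(6) = 152 + ((½)*(3 + 6)/6)/2 = 152 + ((½)*(⅙)*9)/2 = 152 + (½)*(¾) = 152 + 3/8 = 1219/8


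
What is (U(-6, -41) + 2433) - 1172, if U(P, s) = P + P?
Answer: 1249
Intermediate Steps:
U(P, s) = 2*P
(U(-6, -41) + 2433) - 1172 = (2*(-6) + 2433) - 1172 = (-12 + 2433) - 1172 = 2421 - 1172 = 1249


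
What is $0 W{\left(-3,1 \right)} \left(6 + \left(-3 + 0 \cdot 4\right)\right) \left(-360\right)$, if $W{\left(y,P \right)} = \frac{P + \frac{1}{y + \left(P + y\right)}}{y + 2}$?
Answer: $0$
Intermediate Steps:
$W{\left(y,P \right)} = \frac{P + \frac{1}{P + 2 y}}{2 + y}$
$0 W{\left(-3,1 \right)} \left(6 + \left(-3 + 0 \cdot 4\right)\right) \left(-360\right) = 0 \frac{1 + 1^{2} + 2 \cdot 1 \left(-3\right)}{2 \cdot 1 + 2 \left(-3\right)^{2} + 4 \left(-3\right) + 1 \left(-3\right)} \left(6 + \left(-3 + 0 \cdot 4\right)\right) \left(-360\right) = 0 \frac{1 + 1 - 6}{2 + 2 \cdot 9 - 12 - 3} \left(6 + \left(-3 + 0\right)\right) \left(-360\right) = 0 \frac{1}{2 + 18 - 12 - 3} \left(-4\right) \left(6 - 3\right) \left(-360\right) = 0 \cdot \frac{1}{5} \left(-4\right) 3 \left(-360\right) = 0 \left(- \frac{4}{5}\right) 3 \left(-360\right) = 0 \left(\left(- \frac{12}{5}\right) \left(-360\right)\right) = 0 \cdot 864 = 0$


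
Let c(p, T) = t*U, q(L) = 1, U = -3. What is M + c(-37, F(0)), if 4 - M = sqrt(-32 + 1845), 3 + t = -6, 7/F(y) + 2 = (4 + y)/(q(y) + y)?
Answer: 31 - 7*sqrt(37) ≈ -11.579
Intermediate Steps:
F(y) = 7/(-2 + (4 + y)/(1 + y))
t = -9 (t = -3 - 6 = -9)
c(p, T) = 27 (c(p, T) = -9*(-3) = 27)
M = 4 - 7*sqrt(37) (M = 4 - sqrt(-32 + 1845) = 4 - sqrt(1813) = 4 - 7*sqrt(37) ≈ -38.579)
M + c(-37, F(0)) = (4 - 7*sqrt(37)) + 27 = 31 - 7*sqrt(37)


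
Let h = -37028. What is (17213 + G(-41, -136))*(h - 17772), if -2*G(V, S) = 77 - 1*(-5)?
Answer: -941025600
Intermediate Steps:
G(V, S) = -41 (G(V, S) = -(77 - 1*(-5))/2 = -(77 + 5)/2 = -½*82 = -41)
(17213 + G(-41, -136))*(h - 17772) = (17213 - 41)*(-37028 - 17772) = 17172*(-54800) = -941025600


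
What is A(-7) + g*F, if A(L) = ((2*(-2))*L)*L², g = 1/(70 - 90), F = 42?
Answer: 13699/10 ≈ 1369.9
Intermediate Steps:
g = -1/20 (g = 1/(-20) = -1/20 ≈ -0.050000)
A(L) = -4*L³ (A(L) = (-4*L)*L² = -4*L³)
A(-7) + g*F = -4*(-7)³ - 1/20*42 = -4*(-343) - 21/10 = 1372 - 21/10 = 13699/10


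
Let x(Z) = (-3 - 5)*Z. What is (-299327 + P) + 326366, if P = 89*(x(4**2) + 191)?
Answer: 32646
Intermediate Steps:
x(Z) = -8*Z
P = 5607 (P = 89*(-8*4**2 + 191) = 89*(-8*16 + 191) = 89*(-128 + 191) = 89*63 = 5607)
(-299327 + P) + 326366 = (-299327 + 5607) + 326366 = -293720 + 326366 = 32646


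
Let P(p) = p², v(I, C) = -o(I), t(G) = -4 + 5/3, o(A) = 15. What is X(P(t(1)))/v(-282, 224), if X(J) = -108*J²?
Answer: 9604/45 ≈ 213.42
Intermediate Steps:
t(G) = -7/3 (t(G) = -4 + 5*(⅓) = -4 + 5/3 = -7/3)
v(I, C) = -15 (v(I, C) = -1*15 = -15)
X(P(t(1)))/v(-282, 224) = -108*((-7/3)²)²/(-15) = -108*(49/9)²*(-1/15) = -108*2401/81*(-1/15) = -9604/3*(-1/15) = 9604/45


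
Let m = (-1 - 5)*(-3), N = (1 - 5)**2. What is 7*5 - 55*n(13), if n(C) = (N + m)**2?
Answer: -63545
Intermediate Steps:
N = 16 (N = (-4)**2 = 16)
m = 18 (m = -6*(-3) = 18)
n(C) = 1156 (n(C) = (16 + 18)**2 = 34**2 = 1156)
7*5 - 55*n(13) = 7*5 - 55*1156 = 35 - 63580 = -63545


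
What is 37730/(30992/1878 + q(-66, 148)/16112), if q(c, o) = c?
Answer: 285411754320/124804789 ≈ 2286.9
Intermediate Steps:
37730/(30992/1878 + q(-66, 148)/16112) = 37730/(30992/1878 - 66/16112) = 37730/(30992*(1/1878) - 66*1/16112) = 37730/(15496/939 - 33/8056) = 37730/(124804789/7564584) = 37730*(7564584/124804789) = 285411754320/124804789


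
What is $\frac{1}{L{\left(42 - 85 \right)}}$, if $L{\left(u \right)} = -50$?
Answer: $- \frac{1}{50} \approx -0.02$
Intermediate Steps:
$\frac{1}{L{\left(42 - 85 \right)}} = \frac{1}{-50} = - \frac{1}{50}$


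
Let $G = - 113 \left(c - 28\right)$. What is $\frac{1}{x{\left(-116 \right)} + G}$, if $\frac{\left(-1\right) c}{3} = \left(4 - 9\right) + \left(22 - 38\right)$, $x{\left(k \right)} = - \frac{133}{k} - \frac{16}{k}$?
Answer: $- \frac{116}{458631} \approx -0.00025293$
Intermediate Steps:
$x{\left(k \right)} = - \frac{149}{k}$
$c = 63$ ($c = - 3 \left(\left(4 - 9\right) + \left(22 - 38\right)\right) = - 3 \left(\left(4 - 9\right) - 16\right) = - 3 \left(-5 - 16\right) = \left(-3\right) \left(-21\right) = 63$)
$G = -3955$ ($G = - 113 \left(63 - 28\right) = \left(-113\right) 35 = -3955$)
$\frac{1}{x{\left(-116 \right)} + G} = \frac{1}{- \frac{149}{-116} - 3955} = \frac{1}{\left(-149\right) \left(- \frac{1}{116}\right) - 3955} = \frac{1}{\frac{149}{116} - 3955} = \frac{1}{- \frac{458631}{116}} = - \frac{116}{458631}$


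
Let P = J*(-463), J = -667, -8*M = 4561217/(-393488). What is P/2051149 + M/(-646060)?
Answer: 628050676920846707/4171493220744117760 ≈ 0.15056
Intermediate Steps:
M = 4561217/3147904 (M = -4561217/(8*(-393488)) = -4561217*(-1)/(8*393488) = -⅛*(-4561217/393488) = 4561217/3147904 ≈ 1.4490)
P = 308821 (P = -667*(-463) = 308821)
P/2051149 + M/(-646060) = 308821/2051149 + (4561217/3147904)/(-646060) = 308821*(1/2051149) + (4561217/3147904)*(-1/646060) = 308821/2051149 - 4561217/2033734858240 = 628050676920846707/4171493220744117760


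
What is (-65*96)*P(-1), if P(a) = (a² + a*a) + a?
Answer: -6240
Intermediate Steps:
P(a) = a + 2*a² (P(a) = (a² + a²) + a = 2*a² + a = a + 2*a²)
(-65*96)*P(-1) = (-65*96)*(-(1 + 2*(-1))) = -(-6240)*(1 - 2) = -(-6240)*(-1) = -6240*1 = -6240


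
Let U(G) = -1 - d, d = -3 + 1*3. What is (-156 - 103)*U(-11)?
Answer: 259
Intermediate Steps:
d = 0 (d = -3 + 3 = 0)
U(G) = -1 (U(G) = -1 - 1*0 = -1 + 0 = -1)
(-156 - 103)*U(-11) = (-156 - 103)*(-1) = -259*(-1) = 259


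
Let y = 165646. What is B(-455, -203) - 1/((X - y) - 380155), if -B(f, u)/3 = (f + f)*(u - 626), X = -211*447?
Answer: -1448695854059/640118 ≈ -2.2632e+6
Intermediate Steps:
X = -94317
B(f, u) = -6*f*(-626 + u) (B(f, u) = -3*(f + f)*(u - 626) = -3*2*f*(-626 + u) = -6*f*(-626 + u))
B(-455, -203) - 1/((X - y) - 380155) = 6*(-455)*(626 - 1*(-203)) - 1/((-94317 - 1*165646) - 380155) = 6*(-455)*(626 + 203) - 1/((-94317 - 165646) - 380155) = 6*(-455)*829 - 1/(-259963 - 380155) = -2263170 - 1/(-640118) = -2263170 - 1*(-1/640118) = -2263170 + 1/640118 = -1448695854059/640118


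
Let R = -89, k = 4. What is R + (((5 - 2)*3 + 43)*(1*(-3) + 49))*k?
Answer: 9479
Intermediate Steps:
R + (((5 - 2)*3 + 43)*(1*(-3) + 49))*k = -89 + (((5 - 2)*3 + 43)*(1*(-3) + 49))*4 = -89 + ((3*3 + 43)*(-3 + 49))*4 = -89 + ((9 + 43)*46)*4 = -89 + (52*46)*4 = -89 + 2392*4 = -89 + 9568 = 9479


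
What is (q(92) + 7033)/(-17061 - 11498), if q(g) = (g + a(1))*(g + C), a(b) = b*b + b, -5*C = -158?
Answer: -93257/142795 ≈ -0.65308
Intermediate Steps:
C = 158/5 (C = -⅕*(-158) = 158/5 ≈ 31.600)
a(b) = b + b² (a(b) = b² + b = b + b²)
q(g) = (2 + g)*(158/5 + g) (q(g) = (g + 1*(1 + 1))*(g + 158/5) = (g + 1*2)*(158/5 + g) = (g + 2)*(158/5 + g) = (2 + g)*(158/5 + g))
(q(92) + 7033)/(-17061 - 11498) = ((316/5 + 92² + (168/5)*92) + 7033)/(-17061 - 11498) = ((316/5 + 8464 + 15456/5) + 7033)/(-28559) = (58092/5 + 7033)*(-1/28559) = (93257/5)*(-1/28559) = -93257/142795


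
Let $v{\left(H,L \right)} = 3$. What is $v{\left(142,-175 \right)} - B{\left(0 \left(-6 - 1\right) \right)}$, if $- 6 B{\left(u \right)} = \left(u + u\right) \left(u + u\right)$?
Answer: $3$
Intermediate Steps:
$B{\left(u \right)} = - \frac{2 u^{2}}{3}$ ($B{\left(u \right)} = - \frac{\left(u + u\right) \left(u + u\right)}{6} = - \frac{2 u 2 u}{6} = - \frac{4 u^{2}}{6} = - \frac{2 u^{2}}{3}$)
$v{\left(142,-175 \right)} - B{\left(0 \left(-6 - 1\right) \right)} = 3 - - \frac{2 \left(0 \left(-6 - 1\right)\right)^{2}}{3} = 3 - - \frac{2 \left(0 \left(-7\right)\right)^{2}}{3} = 3 - - \frac{2 \cdot 0^{2}}{3} = 3 - \left(- \frac{2}{3}\right) 0 = 3 - 0 = 3 + 0 = 3$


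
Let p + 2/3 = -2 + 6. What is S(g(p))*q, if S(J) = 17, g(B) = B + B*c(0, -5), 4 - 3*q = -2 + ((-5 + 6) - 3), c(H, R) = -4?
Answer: 136/3 ≈ 45.333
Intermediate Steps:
q = 8/3 (q = 4/3 - (-2 + ((-5 + 6) - 3))/3 = 4/3 - (-2 + (1 - 3))/3 = 4/3 - (-2 - 2)/3 = 4/3 - ⅓*(-4) = 4/3 + 4/3 = 8/3 ≈ 2.6667)
p = 10/3 (p = -⅔ + (-2 + 6) = -⅔ + 4 = 10/3 ≈ 3.3333)
g(B) = -3*B (g(B) = B + B*(-4) = B - 4*B = -3*B)
S(g(p))*q = 17*(8/3) = 136/3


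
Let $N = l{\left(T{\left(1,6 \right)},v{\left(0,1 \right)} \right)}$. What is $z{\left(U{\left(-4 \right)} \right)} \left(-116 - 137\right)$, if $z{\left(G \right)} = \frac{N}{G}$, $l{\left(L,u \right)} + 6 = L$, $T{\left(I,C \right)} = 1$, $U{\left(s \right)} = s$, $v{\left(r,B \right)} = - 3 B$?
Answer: $- \frac{1265}{4} \approx -316.25$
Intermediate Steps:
$l{\left(L,u \right)} = -6 + L$
$N = -5$ ($N = -6 + 1 = -5$)
$z{\left(G \right)} = - \frac{5}{G}$
$z{\left(U{\left(-4 \right)} \right)} \left(-116 - 137\right) = - \frac{5}{-4} \left(-116 - 137\right) = \left(-5\right) \left(- \frac{1}{4}\right) \left(-253\right) = \frac{5}{4} \left(-253\right) = - \frac{1265}{4}$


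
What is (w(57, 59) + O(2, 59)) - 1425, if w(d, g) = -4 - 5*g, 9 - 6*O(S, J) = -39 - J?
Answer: -10237/6 ≈ -1706.2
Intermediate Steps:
O(S, J) = 8 + J/6 (O(S, J) = 3/2 - (-39 - J)/6 = 3/2 + (13/2 + J/6) = 8 + J/6)
(w(57, 59) + O(2, 59)) - 1425 = ((-4 - 5*59) + (8 + (⅙)*59)) - 1425 = ((-4 - 295) + (8 + 59/6)) - 1425 = (-299 + 107/6) - 1425 = -1687/6 - 1425 = -10237/6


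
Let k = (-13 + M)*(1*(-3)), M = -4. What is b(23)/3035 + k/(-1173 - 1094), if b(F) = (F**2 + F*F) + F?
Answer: 2295842/6880345 ≈ 0.33368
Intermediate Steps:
k = 51 (k = (-13 - 4)*(1*(-3)) = -17*(-3) = 51)
b(F) = F + 2*F**2 (b(F) = (F**2 + F**2) + F = 2*F**2 + F = F + 2*F**2)
b(23)/3035 + k/(-1173 - 1094) = (23*(1 + 2*23))/3035 + 51/(-1173 - 1094) = (23*(1 + 46))*(1/3035) + 51/(-2267) = (23*47)*(1/3035) + 51*(-1/2267) = 1081*(1/3035) - 51/2267 = 1081/3035 - 51/2267 = 2295842/6880345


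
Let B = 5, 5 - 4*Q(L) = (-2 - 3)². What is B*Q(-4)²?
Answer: 125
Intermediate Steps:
Q(L) = -5 (Q(L) = 5/4 - (-2 - 3)²/4 = 5/4 - ¼*(-5)² = 5/4 - ¼*25 = 5/4 - 25/4 = -5)
B*Q(-4)² = 5*(-5)² = 5*25 = 125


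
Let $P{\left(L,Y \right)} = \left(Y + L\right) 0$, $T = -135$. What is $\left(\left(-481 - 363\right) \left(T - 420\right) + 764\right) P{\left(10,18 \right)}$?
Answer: $0$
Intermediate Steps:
$P{\left(L,Y \right)} = 0$ ($P{\left(L,Y \right)} = \left(L + Y\right) 0 = 0$)
$\left(\left(-481 - 363\right) \left(T - 420\right) + 764\right) P{\left(10,18 \right)} = \left(\left(-481 - 363\right) \left(-135 - 420\right) + 764\right) 0 = \left(\left(-844\right) \left(-555\right) + 764\right) 0 = \left(468420 + 764\right) 0 = 469184 \cdot 0 = 0$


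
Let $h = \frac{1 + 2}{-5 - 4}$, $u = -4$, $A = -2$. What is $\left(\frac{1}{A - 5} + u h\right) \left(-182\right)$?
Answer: $- \frac{650}{3} \approx -216.67$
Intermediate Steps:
$h = - \frac{1}{3}$ ($h = \frac{3}{-9} = 3 \left(- \frac{1}{9}\right) = - \frac{1}{3} \approx -0.33333$)
$\left(\frac{1}{A - 5} + u h\right) \left(-182\right) = \left(\frac{1}{-2 - 5} - - \frac{4}{3}\right) \left(-182\right) = \left(\frac{1}{-7} + \frac{4}{3}\right) \left(-182\right) = \left(- \frac{1}{7} + \frac{4}{3}\right) \left(-182\right) = \frac{25}{21} \left(-182\right) = - \frac{650}{3}$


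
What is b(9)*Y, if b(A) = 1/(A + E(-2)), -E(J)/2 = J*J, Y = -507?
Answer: -507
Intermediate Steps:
E(J) = -2*J² (E(J) = -2*J*J = -2*J²)
b(A) = 1/(-8 + A) (b(A) = 1/(A - 2*(-2)²) = 1/(A - 2*4) = 1/(A - 8) = 1/(-8 + A))
b(9)*Y = -507/(-8 + 9) = -507/1 = 1*(-507) = -507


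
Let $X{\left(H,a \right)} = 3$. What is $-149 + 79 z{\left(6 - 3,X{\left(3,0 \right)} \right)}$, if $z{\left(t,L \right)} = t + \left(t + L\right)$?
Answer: $562$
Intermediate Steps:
$z{\left(t,L \right)} = L + 2 t$ ($z{\left(t,L \right)} = t + \left(L + t\right) = L + 2 t$)
$-149 + 79 z{\left(6 - 3,X{\left(3,0 \right)} \right)} = -149 + 79 \left(3 + 2 \left(6 - 3\right)\right) = -149 + 79 \left(3 + 2 \cdot 3\right) = -149 + 79 \left(3 + 6\right) = -149 + 79 \cdot 9 = -149 + 711 = 562$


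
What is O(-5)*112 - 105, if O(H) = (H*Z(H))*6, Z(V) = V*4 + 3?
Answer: 57015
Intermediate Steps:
Z(V) = 3 + 4*V (Z(V) = 4*V + 3 = 3 + 4*V)
O(H) = 6*H*(3 + 4*H) (O(H) = (H*(3 + 4*H))*6 = 6*H*(3 + 4*H))
O(-5)*112 - 105 = (6*(-5)*(3 + 4*(-5)))*112 - 105 = (6*(-5)*(3 - 20))*112 - 105 = (6*(-5)*(-17))*112 - 105 = 510*112 - 105 = 57120 - 105 = 57015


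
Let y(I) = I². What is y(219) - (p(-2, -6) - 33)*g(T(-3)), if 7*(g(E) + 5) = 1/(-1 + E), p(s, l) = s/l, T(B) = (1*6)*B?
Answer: 908151/19 ≈ 47797.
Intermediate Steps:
T(B) = 6*B
g(E) = -5 + 1/(7*(-1 + E))
y(219) - (p(-2, -6) - 33)*g(T(-3)) = 219² - (-2/(-6) - 33)*(36 - 210*(-3))/(7*(-1 + 6*(-3))) = 47961 - (-2*(-⅙) - 33)*(36 - 35*(-18))/(7*(-1 - 18)) = 47961 - (⅓ - 33)*(⅐)*(36 + 630)/(-19) = 47961 - (-98)*(⅐)*(-1/19)*666/3 = 47961 - (-98)*(-666)/(3*133) = 47961 - 1*3108/19 = 47961 - 3108/19 = 908151/19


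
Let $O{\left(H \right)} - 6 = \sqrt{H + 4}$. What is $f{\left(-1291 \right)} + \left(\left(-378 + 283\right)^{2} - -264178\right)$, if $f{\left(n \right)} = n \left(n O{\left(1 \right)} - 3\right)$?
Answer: $10277162 + 1666681 \sqrt{5} \approx 1.4004 \cdot 10^{7}$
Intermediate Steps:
$O{\left(H \right)} = 6 + \sqrt{4 + H}$ ($O{\left(H \right)} = 6 + \sqrt{H + 4} = 6 + \sqrt{4 + H}$)
$f{\left(n \right)} = n \left(-3 + n \left(6 + \sqrt{5}\right)\right)$ ($f{\left(n \right)} = n \left(n \left(6 + \sqrt{4 + 1}\right) - 3\right) = n \left(n \left(6 + \sqrt{5}\right) - 3\right) = n \left(-3 + n \left(6 + \sqrt{5}\right)\right)$)
$f{\left(-1291 \right)} + \left(\left(-378 + 283\right)^{2} - -264178\right) = - 1291 \left(-3 - 1291 \left(6 + \sqrt{5}\right)\right) + \left(\left(-378 + 283\right)^{2} - -264178\right) = - 1291 \left(-3 - \left(7746 + 1291 \sqrt{5}\right)\right) + \left(\left(-95\right)^{2} + 264178\right) = - 1291 \left(-7749 - 1291 \sqrt{5}\right) + \left(9025 + 264178\right) = \left(10003959 + 1666681 \sqrt{5}\right) + 273203 = 10277162 + 1666681 \sqrt{5}$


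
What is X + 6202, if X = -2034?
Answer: 4168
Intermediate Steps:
X + 6202 = -2034 + 6202 = 4168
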